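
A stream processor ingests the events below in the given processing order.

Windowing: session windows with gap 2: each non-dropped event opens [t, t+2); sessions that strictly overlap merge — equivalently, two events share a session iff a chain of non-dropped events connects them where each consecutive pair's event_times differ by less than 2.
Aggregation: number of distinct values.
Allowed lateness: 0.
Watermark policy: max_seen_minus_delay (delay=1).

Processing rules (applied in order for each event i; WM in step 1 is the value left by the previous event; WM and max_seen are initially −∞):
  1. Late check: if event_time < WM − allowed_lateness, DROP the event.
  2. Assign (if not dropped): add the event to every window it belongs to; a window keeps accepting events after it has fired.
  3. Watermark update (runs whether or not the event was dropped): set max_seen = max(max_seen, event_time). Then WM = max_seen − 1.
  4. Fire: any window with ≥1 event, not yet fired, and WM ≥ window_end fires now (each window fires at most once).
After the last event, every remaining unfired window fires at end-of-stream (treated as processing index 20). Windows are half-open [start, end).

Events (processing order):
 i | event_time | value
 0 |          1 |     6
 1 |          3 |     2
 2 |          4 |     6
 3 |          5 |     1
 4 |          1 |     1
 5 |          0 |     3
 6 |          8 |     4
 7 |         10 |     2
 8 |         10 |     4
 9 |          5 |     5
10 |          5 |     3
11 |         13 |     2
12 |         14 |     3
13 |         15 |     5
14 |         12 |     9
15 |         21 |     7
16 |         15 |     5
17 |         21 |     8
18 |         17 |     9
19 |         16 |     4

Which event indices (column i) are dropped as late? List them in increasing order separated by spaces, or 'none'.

4 5 9 10 14 16 18 19

i=0 t=1 v=6: → [1,3); WM=0
i=1 t=3 v=2: → [3,5); WM=2
i=2 t=4 v=6: → [3,6); WM=3
i=3 t=5 v=1: → [3,7); WM=4
i=4 t=1 v=1: DROP (t<4-0); WM=4
i=5 t=0 v=3: DROP (t<4-0); WM=4
i=6 t=8 v=4: → [8,10); WM=7
i=7 t=10 v=2: → [10,12); WM=9
i=8 t=10 v=4: → [10,12); WM=9
i=9 t=5 v=5: DROP (t<9-0); WM=9
i=10 t=5 v=3: DROP (t<9-0); WM=9
i=11 t=13 v=2: → [13,15); WM=12
i=12 t=14 v=3: → [13,16); WM=13
i=13 t=15 v=5: → [13,17); WM=14
i=14 t=12 v=9: DROP (t<14-0); WM=14
i=15 t=21 v=7: → [21,23); WM=20
i=16 t=15 v=5: DROP (t<20-0); WM=20
i=17 t=21 v=8: → [21,23); WM=20
i=18 t=17 v=9: DROP (t<20-0); WM=20
i=19 t=16 v=4: DROP (t<20-0); WM=20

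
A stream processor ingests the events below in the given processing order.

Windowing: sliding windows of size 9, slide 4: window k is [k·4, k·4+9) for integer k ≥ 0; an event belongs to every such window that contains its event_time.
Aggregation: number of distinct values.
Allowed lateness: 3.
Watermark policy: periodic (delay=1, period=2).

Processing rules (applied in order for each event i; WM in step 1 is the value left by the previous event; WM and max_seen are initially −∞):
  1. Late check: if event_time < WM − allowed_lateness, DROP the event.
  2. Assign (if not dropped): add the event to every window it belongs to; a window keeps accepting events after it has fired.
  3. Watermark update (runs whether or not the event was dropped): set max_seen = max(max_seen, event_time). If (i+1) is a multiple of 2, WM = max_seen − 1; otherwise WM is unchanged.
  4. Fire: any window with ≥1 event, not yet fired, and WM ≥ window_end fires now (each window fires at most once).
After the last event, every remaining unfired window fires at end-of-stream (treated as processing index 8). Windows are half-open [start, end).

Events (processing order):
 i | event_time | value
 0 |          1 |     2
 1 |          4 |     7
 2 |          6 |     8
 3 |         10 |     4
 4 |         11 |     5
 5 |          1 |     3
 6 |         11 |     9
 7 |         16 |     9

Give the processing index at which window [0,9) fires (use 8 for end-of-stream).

3

i=0 t=1 v=2: → [0,9); WM=−∞
i=1 t=4 v=7: → [4,13),[0,9); WM=3
i=2 t=6 v=8: → [4,13),[0,9); WM=3
i=3 t=10 v=4: → [8,17),[4,13); WM=9; [0,9) fires=3
i=4 t=11 v=5: → [8,17),[4,13); WM=9
i=5 t=1 v=3: DROP (t<9-3); WM=10
i=6 t=11 v=9: → [8,17),[4,13); WM=10
i=7 t=16 v=9: → [16,25),[12,21),[8,17); WM=15; [4,13) fires=5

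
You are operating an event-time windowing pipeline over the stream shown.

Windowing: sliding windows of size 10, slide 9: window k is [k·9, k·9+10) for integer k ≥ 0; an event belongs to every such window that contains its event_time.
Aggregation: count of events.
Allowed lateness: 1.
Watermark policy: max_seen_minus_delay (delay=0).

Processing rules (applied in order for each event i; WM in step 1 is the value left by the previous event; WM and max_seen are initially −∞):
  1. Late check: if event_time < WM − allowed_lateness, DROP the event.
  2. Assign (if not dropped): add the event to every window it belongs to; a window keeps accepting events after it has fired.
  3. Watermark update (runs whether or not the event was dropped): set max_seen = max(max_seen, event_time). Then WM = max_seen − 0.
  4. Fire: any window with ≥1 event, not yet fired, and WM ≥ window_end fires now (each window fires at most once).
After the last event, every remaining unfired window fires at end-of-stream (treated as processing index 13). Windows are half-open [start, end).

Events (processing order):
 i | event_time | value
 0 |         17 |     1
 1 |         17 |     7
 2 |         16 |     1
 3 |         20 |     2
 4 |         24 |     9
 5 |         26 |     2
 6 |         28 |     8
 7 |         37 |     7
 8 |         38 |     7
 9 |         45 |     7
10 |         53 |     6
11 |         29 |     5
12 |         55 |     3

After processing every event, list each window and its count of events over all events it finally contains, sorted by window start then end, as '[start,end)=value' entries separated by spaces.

i=0 t=17 v=1: → [9,19); WM=17
i=1 t=17 v=7: → [9,19); WM=17
i=2 t=16 v=1: → [9,19); WM=17
i=3 t=20 v=2: → [18,28); WM=20; [9,19) fires=3
i=4 t=24 v=9: → [18,28); WM=24
i=5 t=26 v=2: → [18,28); WM=26
i=6 t=28 v=8: → [27,37); WM=28; [18,28) fires=3
i=7 t=37 v=7: → [36,46); WM=37; [27,37) fires=1
i=8 t=38 v=7: → [36,46); WM=38
i=9 t=45 v=7: → [45,55),[36,46); WM=45
i=10 t=53 v=6: → [45,55); WM=53; [36,46) fires=3
i=11 t=29 v=5: DROP (t<53-1); WM=53
i=12 t=55 v=3: → [54,64); WM=55; [45,55) fires=2

[9,19)=3 [18,28)=3 [27,37)=1 [36,46)=3 [45,55)=2 [54,64)=1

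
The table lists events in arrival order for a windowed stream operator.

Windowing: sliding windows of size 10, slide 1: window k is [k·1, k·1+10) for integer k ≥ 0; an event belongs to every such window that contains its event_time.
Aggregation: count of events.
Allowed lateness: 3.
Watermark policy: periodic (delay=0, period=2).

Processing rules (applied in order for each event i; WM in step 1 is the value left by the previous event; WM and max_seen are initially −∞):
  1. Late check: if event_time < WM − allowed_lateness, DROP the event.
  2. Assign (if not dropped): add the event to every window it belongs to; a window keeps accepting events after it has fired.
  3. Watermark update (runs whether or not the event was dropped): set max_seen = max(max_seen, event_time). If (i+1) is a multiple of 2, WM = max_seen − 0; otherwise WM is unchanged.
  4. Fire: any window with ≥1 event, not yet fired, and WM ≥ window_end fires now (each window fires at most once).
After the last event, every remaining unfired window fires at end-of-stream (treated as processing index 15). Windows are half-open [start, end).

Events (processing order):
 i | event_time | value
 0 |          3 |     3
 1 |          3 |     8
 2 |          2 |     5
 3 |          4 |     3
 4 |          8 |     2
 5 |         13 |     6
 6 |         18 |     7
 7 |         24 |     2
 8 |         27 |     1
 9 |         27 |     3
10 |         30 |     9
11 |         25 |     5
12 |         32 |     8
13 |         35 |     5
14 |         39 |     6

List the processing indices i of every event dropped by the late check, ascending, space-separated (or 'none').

i=0 t=3 v=3: → [3,13),[2,12),[1,11),[0,10); WM=−∞
i=1 t=3 v=8: → [3,13),[2,12),[1,11),[0,10); WM=3
i=2 t=2 v=5: → [2,12),[1,11),[0,10); WM=3
i=3 t=4 v=3: → [4,14),[3,13),[2,12),[1,11),[0,10); WM=4
i=4 t=8 v=2: → [8,18),[7,17),[6,16),[5,15),[4,14),[3,13),[2,12),[1,11),[0,10); WM=4
i=5 t=13 v=6: → [13,23),[12,22),[11,21),[10,20),[9,19),[8,18),[7,17),[6,16),[5,15),[4,14); WM=13; [0,10) fires=5 [1,11) fires=5 [2,12) fires=5 [3,13) fires=4
i=6 t=18 v=7: → [18,28),[17,27),[16,26),[15,25),[14,24),[13,23),[12,22),[11,21),[10,20),[9,19); WM=13
i=7 t=24 v=2: → [24,34),[23,33),[22,32),[21,31),[20,30),[19,29),[18,28),[17,27),[16,26),[15,25); WM=24; [4,14) fires=3 [5,15) fires=2 [6,16) fires=2 [7,17) fires=2 [8,18) fires=2 [9,19) fires=2 [10,20) fires=2 [11,21) fires=2 [12,22) fires=2 [13,23) fires=2 [14,24) fires=1
i=8 t=27 v=1: → [27,37),[26,36),[25,35),[24,34),[23,33),[22,32),[21,31),[20,30),[19,29),[18,28); WM=24
i=9 t=27 v=3: → [27,37),[26,36),[25,35),[24,34),[23,33),[22,32),[21,31),[20,30),[19,29),[18,28); WM=27; [15,25) fires=2 [16,26) fires=2 [17,27) fires=2
i=10 t=30 v=9: → [30,40),[29,39),[28,38),[27,37),[26,36),[25,35),[24,34),[23,33),[22,32),[21,31); WM=27
i=11 t=25 v=5: → [25,35),[24,34),[23,33),[22,32),[21,31),[20,30),[19,29),[18,28),[17,27),[16,26); WM=30; [18,28) fires=5 [19,29) fires=4 [20,30) fires=4
i=12 t=32 v=8: → [32,42),[31,41),[30,40),[29,39),[28,38),[27,37),[26,36),[25,35),[24,34),[23,33); WM=30
i=13 t=35 v=5: → [35,45),[34,44),[33,43),[32,42),[31,41),[30,40),[29,39),[28,38),[27,37),[26,36); WM=35; [21,31) fires=5 [22,32) fires=5 [23,33) fires=6 [24,34) fires=6 [25,35) fires=5
i=14 t=39 v=6: → [39,49),[38,48),[37,47),[36,46),[35,45),[34,44),[33,43),[32,42),[31,41),[30,40); WM=35

none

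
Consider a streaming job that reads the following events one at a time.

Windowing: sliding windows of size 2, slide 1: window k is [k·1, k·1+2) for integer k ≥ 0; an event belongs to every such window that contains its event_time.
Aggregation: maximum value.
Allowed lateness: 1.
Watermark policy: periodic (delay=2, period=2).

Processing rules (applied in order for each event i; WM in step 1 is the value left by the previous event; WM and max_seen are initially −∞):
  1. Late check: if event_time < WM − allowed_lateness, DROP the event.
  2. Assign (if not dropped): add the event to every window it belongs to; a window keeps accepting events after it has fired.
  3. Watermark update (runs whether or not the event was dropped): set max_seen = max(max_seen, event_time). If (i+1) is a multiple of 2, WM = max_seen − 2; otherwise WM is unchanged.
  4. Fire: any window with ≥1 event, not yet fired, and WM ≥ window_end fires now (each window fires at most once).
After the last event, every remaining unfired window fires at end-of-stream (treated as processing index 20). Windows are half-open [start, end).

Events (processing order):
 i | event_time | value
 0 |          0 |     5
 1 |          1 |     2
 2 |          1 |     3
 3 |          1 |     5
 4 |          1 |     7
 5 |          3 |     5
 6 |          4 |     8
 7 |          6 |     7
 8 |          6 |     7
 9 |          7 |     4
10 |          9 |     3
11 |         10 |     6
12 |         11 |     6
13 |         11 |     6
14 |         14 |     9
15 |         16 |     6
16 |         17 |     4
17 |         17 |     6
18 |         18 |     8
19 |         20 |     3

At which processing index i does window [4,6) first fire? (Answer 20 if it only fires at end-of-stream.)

11

i=0 t=0 v=5: → [0,2); WM=−∞
i=1 t=1 v=2: → [1,3),[0,2); WM=-1
i=2 t=1 v=3: → [1,3),[0,2); WM=-1
i=3 t=1 v=5: → [1,3),[0,2); WM=-1
i=4 t=1 v=7: → [1,3),[0,2); WM=-1
i=5 t=3 v=5: → [3,5),[2,4); WM=1
i=6 t=4 v=8: → [4,6),[3,5); WM=1
i=7 t=6 v=7: → [6,8),[5,7); WM=4; [0,2) fires=7 [1,3) fires=7 [2,4) fires=5
i=8 t=6 v=7: → [6,8),[5,7); WM=4
i=9 t=7 v=4: → [7,9),[6,8); WM=5; [3,5) fires=8
i=10 t=9 v=3: → [9,11),[8,10); WM=5
i=11 t=10 v=6: → [10,12),[9,11); WM=8; [4,6) fires=8 [5,7) fires=7 [6,8) fires=7
i=12 t=11 v=6: → [11,13),[10,12); WM=8
i=13 t=11 v=6: → [11,13),[10,12); WM=9; [7,9) fires=4
i=14 t=14 v=9: → [14,16),[13,15); WM=9
i=15 t=16 v=6: → [16,18),[15,17); WM=14; [8,10) fires=3 [9,11) fires=6 [10,12) fires=6 [11,13) fires=6
i=16 t=17 v=4: → [17,19),[16,18); WM=14
i=17 t=17 v=6: → [17,19),[16,18); WM=15; [13,15) fires=9
i=18 t=18 v=8: → [18,20),[17,19); WM=15
i=19 t=20 v=3: → [20,22),[19,21); WM=18; [14,16) fires=9 [15,17) fires=6 [16,18) fires=6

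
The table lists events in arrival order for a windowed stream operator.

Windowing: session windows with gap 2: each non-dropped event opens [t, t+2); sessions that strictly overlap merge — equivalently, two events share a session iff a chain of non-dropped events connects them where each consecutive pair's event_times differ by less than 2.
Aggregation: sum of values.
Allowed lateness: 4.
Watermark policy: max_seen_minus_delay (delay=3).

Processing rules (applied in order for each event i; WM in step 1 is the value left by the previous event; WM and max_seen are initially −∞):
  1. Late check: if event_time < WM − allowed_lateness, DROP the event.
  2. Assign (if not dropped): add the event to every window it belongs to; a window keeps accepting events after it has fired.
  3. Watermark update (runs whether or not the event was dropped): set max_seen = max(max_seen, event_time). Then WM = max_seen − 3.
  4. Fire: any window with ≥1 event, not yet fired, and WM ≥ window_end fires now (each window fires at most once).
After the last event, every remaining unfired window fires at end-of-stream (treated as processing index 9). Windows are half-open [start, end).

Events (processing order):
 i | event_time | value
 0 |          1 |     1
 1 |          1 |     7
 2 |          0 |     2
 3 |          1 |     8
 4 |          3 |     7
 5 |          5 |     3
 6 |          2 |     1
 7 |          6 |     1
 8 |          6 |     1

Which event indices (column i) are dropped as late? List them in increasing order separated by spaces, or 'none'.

i=0 t=1 v=1: → [1,3); WM=-2
i=1 t=1 v=7: → [1,3); WM=-2
i=2 t=0 v=2: → [0,3); WM=-2
i=3 t=1 v=8: → [0,3); WM=-2
i=4 t=3 v=7: → [3,5); WM=0
i=5 t=5 v=3: → [5,7); WM=2
i=6 t=2 v=1: → [0,5); WM=2
i=7 t=6 v=1: → [5,8); WM=3
i=8 t=6 v=1: → [5,8); WM=3

none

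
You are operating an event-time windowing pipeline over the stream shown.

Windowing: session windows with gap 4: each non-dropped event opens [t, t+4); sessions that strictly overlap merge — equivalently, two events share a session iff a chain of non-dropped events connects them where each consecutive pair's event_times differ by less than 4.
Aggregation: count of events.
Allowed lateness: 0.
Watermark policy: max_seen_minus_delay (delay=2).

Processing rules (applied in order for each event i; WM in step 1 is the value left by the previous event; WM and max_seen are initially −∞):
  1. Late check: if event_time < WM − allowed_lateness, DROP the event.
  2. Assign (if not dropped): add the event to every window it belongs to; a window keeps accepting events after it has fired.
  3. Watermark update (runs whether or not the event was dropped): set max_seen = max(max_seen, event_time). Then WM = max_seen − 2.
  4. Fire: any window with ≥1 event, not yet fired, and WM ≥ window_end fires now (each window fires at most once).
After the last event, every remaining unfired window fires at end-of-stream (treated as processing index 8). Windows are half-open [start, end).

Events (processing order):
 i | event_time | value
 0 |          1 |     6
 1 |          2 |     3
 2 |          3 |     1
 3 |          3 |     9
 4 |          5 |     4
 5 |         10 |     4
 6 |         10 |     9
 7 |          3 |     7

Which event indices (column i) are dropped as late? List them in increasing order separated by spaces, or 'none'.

7

i=0 t=1 v=6: → [1,5); WM=-1
i=1 t=2 v=3: → [1,6); WM=0
i=2 t=3 v=1: → [1,7); WM=1
i=3 t=3 v=9: → [1,7); WM=1
i=4 t=5 v=4: → [1,9); WM=3
i=5 t=10 v=4: → [10,14); WM=8
i=6 t=10 v=9: → [10,14); WM=8
i=7 t=3 v=7: DROP (t<8-0); WM=8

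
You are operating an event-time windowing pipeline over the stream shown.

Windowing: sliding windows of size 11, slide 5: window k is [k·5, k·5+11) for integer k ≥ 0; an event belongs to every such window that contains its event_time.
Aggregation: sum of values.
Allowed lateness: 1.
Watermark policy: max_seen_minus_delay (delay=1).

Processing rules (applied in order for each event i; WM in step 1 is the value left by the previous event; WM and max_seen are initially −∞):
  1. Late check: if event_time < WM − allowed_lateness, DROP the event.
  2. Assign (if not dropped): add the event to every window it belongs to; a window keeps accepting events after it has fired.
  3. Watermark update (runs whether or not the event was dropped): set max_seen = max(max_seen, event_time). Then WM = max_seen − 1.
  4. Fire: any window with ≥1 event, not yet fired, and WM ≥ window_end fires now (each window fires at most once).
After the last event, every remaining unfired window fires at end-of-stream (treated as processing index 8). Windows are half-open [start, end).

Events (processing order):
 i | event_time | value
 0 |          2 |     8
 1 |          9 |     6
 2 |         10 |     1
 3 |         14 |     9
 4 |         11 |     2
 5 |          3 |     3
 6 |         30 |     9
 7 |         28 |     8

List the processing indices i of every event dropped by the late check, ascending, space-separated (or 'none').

4 5

i=0 t=2 v=8: → [0,11); WM=1
i=1 t=9 v=6: → [5,16),[0,11); WM=8
i=2 t=10 v=1: → [10,21),[5,16),[0,11); WM=9
i=3 t=14 v=9: → [10,21),[5,16); WM=13; [0,11) fires=15
i=4 t=11 v=2: DROP (t<13-1); WM=13
i=5 t=3 v=3: DROP (t<13-1); WM=13
i=6 t=30 v=9: → [30,41),[25,36),[20,31); WM=29; [5,16) fires=16 [10,21) fires=10
i=7 t=28 v=8: → [25,36),[20,31); WM=29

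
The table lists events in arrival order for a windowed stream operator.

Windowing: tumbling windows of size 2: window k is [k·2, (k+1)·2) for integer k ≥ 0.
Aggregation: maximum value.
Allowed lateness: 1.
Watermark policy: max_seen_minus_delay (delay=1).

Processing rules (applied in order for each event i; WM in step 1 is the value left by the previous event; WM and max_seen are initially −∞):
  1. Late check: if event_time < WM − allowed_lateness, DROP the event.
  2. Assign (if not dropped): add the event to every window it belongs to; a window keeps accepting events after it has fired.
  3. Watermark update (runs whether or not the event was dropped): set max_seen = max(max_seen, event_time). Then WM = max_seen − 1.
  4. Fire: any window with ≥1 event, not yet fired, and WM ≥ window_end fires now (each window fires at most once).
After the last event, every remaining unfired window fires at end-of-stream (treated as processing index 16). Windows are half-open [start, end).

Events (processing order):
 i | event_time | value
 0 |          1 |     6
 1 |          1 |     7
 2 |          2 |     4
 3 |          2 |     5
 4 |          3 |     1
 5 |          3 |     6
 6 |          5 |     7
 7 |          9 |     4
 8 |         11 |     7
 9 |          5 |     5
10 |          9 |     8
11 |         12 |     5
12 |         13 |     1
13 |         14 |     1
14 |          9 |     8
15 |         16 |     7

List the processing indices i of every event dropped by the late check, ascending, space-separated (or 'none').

9 14

i=0 t=1 v=6: → [0,2); WM=0
i=1 t=1 v=7: → [0,2); WM=0
i=2 t=2 v=4: → [2,4); WM=1
i=3 t=2 v=5: → [2,4); WM=1
i=4 t=3 v=1: → [2,4); WM=2; [0,2) fires=7
i=5 t=3 v=6: → [2,4); WM=2
i=6 t=5 v=7: → [4,6); WM=4; [2,4) fires=6
i=7 t=9 v=4: → [8,10); WM=8; [4,6) fires=7
i=8 t=11 v=7: → [10,12); WM=10; [8,10) fires=4
i=9 t=5 v=5: DROP (t<10-1); WM=10
i=10 t=9 v=8: → [8,10); WM=10
i=11 t=12 v=5: → [12,14); WM=11
i=12 t=13 v=1: → [12,14); WM=12; [10,12) fires=7
i=13 t=14 v=1: → [14,16); WM=13
i=14 t=9 v=8: DROP (t<13-1); WM=13
i=15 t=16 v=7: → [16,18); WM=15; [12,14) fires=5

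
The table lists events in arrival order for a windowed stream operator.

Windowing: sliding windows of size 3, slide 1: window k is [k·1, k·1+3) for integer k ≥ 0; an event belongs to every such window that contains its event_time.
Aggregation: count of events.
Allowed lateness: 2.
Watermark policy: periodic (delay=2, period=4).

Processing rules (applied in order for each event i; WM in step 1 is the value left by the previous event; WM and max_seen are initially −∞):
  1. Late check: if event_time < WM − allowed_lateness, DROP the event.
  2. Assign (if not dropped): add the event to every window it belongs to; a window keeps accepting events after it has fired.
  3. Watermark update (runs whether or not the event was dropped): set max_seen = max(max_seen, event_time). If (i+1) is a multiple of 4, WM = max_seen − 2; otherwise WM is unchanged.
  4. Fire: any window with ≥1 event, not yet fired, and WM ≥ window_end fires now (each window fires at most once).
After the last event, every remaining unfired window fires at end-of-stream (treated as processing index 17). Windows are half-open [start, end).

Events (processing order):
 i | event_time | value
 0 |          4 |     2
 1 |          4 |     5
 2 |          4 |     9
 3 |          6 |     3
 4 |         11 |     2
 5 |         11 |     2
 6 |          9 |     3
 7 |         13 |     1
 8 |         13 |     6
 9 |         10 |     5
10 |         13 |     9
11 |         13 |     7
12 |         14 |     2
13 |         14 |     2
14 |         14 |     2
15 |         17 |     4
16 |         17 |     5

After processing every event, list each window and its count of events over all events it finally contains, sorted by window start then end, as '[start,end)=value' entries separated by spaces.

i=0 t=4 v=2: → [4,7),[3,6),[2,5); WM=−∞
i=1 t=4 v=5: → [4,7),[3,6),[2,5); WM=−∞
i=2 t=4 v=9: → [4,7),[3,6),[2,5); WM=−∞
i=3 t=6 v=3: → [6,9),[5,8),[4,7); WM=4
i=4 t=11 v=2: → [11,14),[10,13),[9,12); WM=4
i=5 t=11 v=2: → [11,14),[10,13),[9,12); WM=4
i=6 t=9 v=3: → [9,12),[8,11),[7,10); WM=4
i=7 t=13 v=1: → [13,16),[12,15),[11,14); WM=11; [2,5) fires=3 [3,6) fires=3 [4,7) fires=4 [5,8) fires=1 [6,9) fires=1 [7,10) fires=1 [8,11) fires=1
i=8 t=13 v=6: → [13,16),[12,15),[11,14); WM=11
i=9 t=10 v=5: → [10,13),[9,12),[8,11); WM=11
i=10 t=13 v=9: → [13,16),[12,15),[11,14); WM=11
i=11 t=13 v=7: → [13,16),[12,15),[11,14); WM=11
i=12 t=14 v=2: → [14,17),[13,16),[12,15); WM=11
i=13 t=14 v=2: → [14,17),[13,16),[12,15); WM=11
i=14 t=14 v=2: → [14,17),[13,16),[12,15); WM=11
i=15 t=17 v=4: → [17,20),[16,19),[15,18); WM=15; [9,12) fires=4 [10,13) fires=3 [11,14) fires=6 [12,15) fires=7
i=16 t=17 v=5: → [17,20),[16,19),[15,18); WM=15

[2,5)=3 [3,6)=3 [4,7)=4 [5,8)=1 [6,9)=1 [7,10)=1 [8,11)=2 [9,12)=4 [10,13)=3 [11,14)=6 [12,15)=7 [13,16)=7 [14,17)=3 [15,18)=2 [16,19)=2 [17,20)=2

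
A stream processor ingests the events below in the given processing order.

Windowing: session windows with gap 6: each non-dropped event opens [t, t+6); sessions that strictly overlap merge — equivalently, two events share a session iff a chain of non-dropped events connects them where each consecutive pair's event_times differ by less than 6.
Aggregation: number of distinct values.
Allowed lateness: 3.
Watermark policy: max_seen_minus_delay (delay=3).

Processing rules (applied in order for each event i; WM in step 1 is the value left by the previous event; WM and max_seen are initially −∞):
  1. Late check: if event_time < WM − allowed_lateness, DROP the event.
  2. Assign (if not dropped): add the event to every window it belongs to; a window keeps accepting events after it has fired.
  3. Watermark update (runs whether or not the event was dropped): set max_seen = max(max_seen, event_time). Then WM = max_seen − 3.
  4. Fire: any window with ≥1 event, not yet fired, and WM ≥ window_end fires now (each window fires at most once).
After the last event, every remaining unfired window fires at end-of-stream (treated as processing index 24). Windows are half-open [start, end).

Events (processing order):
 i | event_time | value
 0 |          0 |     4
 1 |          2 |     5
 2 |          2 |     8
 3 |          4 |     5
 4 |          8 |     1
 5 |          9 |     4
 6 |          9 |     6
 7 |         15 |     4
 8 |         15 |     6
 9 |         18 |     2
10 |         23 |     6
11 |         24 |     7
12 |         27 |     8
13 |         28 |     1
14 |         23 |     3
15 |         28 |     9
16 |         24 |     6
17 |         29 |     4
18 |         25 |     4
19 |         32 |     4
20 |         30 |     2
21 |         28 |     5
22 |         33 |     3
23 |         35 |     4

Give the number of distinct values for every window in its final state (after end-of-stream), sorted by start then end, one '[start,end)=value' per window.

i=0 t=0 v=4: → [0,6); WM=-3
i=1 t=2 v=5: → [0,8); WM=-1
i=2 t=2 v=8: → [0,8); WM=-1
i=3 t=4 v=5: → [0,10); WM=1
i=4 t=8 v=1: → [0,14); WM=5
i=5 t=9 v=4: → [0,15); WM=6
i=6 t=9 v=6: → [0,15); WM=6
i=7 t=15 v=4: → [15,21); WM=12
i=8 t=15 v=6: → [15,21); WM=12
i=9 t=18 v=2: → [15,24); WM=15
i=10 t=23 v=6: → [15,29); WM=20
i=11 t=24 v=7: → [15,30); WM=21
i=12 t=27 v=8: → [15,33); WM=24
i=13 t=28 v=1: → [15,34); WM=25
i=14 t=23 v=3: → [15,34); WM=25
i=15 t=28 v=9: → [15,34); WM=25
i=16 t=24 v=6: → [15,34); WM=25
i=17 t=29 v=4: → [15,35); WM=26
i=18 t=25 v=4: → [15,35); WM=26
i=19 t=32 v=4: → [15,38); WM=29
i=20 t=30 v=2: → [15,38); WM=29
i=21 t=28 v=5: → [15,38); WM=29
i=22 t=33 v=3: → [15,39); WM=30
i=23 t=35 v=4: → [15,41); WM=32

[0,15)=5 [15,41)=9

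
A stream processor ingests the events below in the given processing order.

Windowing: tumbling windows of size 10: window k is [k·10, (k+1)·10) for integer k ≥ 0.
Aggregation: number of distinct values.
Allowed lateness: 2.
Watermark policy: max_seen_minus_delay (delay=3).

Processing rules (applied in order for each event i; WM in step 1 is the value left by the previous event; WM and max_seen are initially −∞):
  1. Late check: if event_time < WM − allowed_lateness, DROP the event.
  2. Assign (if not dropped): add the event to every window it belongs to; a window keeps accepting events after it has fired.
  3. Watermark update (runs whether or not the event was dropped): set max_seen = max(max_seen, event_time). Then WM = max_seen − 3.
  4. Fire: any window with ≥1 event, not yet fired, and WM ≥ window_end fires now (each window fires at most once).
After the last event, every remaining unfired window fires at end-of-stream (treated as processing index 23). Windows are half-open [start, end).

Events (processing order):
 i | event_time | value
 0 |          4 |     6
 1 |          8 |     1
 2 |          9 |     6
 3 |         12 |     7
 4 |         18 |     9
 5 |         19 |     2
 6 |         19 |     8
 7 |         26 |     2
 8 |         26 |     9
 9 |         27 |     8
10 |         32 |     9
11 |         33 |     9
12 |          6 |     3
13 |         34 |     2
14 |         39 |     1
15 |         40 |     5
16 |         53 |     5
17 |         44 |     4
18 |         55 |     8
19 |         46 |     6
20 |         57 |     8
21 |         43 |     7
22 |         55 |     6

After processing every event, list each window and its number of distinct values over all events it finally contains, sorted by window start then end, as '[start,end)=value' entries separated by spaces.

i=0 t=4 v=6: → [0,10); WM=1
i=1 t=8 v=1: → [0,10); WM=5
i=2 t=9 v=6: → [0,10); WM=6
i=3 t=12 v=7: → [10,20); WM=9
i=4 t=18 v=9: → [10,20); WM=15; [0,10) fires=2
i=5 t=19 v=2: → [10,20); WM=16
i=6 t=19 v=8: → [10,20); WM=16
i=7 t=26 v=2: → [20,30); WM=23; [10,20) fires=4
i=8 t=26 v=9: → [20,30); WM=23
i=9 t=27 v=8: → [20,30); WM=24
i=10 t=32 v=9: → [30,40); WM=29
i=11 t=33 v=9: → [30,40); WM=30; [20,30) fires=3
i=12 t=6 v=3: DROP (t<30-2); WM=30
i=13 t=34 v=2: → [30,40); WM=31
i=14 t=39 v=1: → [30,40); WM=36
i=15 t=40 v=5: → [40,50); WM=37
i=16 t=53 v=5: → [50,60); WM=50; [30,40) fires=3 [40,50) fires=1
i=17 t=44 v=4: DROP (t<50-2); WM=50
i=18 t=55 v=8: → [50,60); WM=52
i=19 t=46 v=6: DROP (t<52-2); WM=52
i=20 t=57 v=8: → [50,60); WM=54
i=21 t=43 v=7: DROP (t<54-2); WM=54
i=22 t=55 v=6: → [50,60); WM=54

[0,10)=2 [10,20)=4 [20,30)=3 [30,40)=3 [40,50)=1 [50,60)=3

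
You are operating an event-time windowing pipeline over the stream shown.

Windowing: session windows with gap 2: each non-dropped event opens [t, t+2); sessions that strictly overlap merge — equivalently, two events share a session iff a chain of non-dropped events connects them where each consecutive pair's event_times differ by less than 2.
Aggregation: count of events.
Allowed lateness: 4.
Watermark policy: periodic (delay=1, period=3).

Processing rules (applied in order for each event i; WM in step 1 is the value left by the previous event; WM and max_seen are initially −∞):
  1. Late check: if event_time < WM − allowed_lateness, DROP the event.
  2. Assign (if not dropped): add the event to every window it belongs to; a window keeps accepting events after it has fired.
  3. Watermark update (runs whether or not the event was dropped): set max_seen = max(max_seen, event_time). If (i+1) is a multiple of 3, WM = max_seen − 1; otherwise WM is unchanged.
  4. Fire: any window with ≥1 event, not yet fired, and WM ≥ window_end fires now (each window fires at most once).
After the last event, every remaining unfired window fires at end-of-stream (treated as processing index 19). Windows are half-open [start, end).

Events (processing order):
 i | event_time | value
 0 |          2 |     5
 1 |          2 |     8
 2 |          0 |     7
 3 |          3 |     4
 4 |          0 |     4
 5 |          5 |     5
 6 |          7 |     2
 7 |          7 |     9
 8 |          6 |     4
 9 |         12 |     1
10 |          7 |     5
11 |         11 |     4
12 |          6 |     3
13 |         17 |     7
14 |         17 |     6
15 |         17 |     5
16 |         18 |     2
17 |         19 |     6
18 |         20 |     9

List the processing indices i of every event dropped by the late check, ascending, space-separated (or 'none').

i=0 t=2 v=5: → [2,4); WM=−∞
i=1 t=2 v=8: → [2,4); WM=−∞
i=2 t=0 v=7: → [0,2); WM=1
i=3 t=3 v=4: → [2,5); WM=1
i=4 t=0 v=4: → [0,2); WM=1
i=5 t=5 v=5: → [5,7); WM=4
i=6 t=7 v=2: → [7,9); WM=4
i=7 t=7 v=9: → [7,9); WM=4
i=8 t=6 v=4: → [5,9); WM=6
i=9 t=12 v=1: → [12,14); WM=6
i=10 t=7 v=5: → [5,9); WM=6
i=11 t=11 v=4: → [11,14); WM=11
i=12 t=6 v=3: DROP (t<11-4); WM=11
i=13 t=17 v=7: → [17,19); WM=11
i=14 t=17 v=6: → [17,19); WM=16
i=15 t=17 v=5: → [17,19); WM=16
i=16 t=18 v=2: → [17,20); WM=16
i=17 t=19 v=6: → [17,21); WM=18
i=18 t=20 v=9: → [17,22); WM=18

12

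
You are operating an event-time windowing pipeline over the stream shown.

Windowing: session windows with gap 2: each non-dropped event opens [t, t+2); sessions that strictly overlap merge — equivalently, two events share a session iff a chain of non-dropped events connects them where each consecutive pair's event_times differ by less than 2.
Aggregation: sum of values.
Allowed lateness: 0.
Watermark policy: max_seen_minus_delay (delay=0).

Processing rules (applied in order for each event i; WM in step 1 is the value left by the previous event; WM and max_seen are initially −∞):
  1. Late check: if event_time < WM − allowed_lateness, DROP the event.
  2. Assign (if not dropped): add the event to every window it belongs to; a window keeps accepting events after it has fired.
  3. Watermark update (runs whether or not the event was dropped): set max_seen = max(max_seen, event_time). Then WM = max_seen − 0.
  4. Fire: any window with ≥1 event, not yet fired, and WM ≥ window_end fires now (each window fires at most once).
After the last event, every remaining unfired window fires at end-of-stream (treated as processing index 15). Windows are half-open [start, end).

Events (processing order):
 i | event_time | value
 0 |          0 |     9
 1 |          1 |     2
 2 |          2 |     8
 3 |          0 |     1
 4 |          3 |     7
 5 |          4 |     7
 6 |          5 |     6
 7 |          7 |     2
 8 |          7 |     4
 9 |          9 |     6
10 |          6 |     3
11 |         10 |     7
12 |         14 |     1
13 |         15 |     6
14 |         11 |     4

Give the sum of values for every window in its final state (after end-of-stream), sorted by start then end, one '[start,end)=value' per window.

[0,7)=39 [7,9)=6 [9,12)=13 [14,17)=7

i=0 t=0 v=9: → [0,2); WM=0
i=1 t=1 v=2: → [0,3); WM=1
i=2 t=2 v=8: → [0,4); WM=2
i=3 t=0 v=1: DROP (t<2-0); WM=2
i=4 t=3 v=7: → [0,5); WM=3
i=5 t=4 v=7: → [0,6); WM=4
i=6 t=5 v=6: → [0,7); WM=5
i=7 t=7 v=2: → [7,9); WM=7
i=8 t=7 v=4: → [7,9); WM=7
i=9 t=9 v=6: → [9,11); WM=9
i=10 t=6 v=3: DROP (t<9-0); WM=9
i=11 t=10 v=7: → [9,12); WM=10
i=12 t=14 v=1: → [14,16); WM=14
i=13 t=15 v=6: → [14,17); WM=15
i=14 t=11 v=4: DROP (t<15-0); WM=15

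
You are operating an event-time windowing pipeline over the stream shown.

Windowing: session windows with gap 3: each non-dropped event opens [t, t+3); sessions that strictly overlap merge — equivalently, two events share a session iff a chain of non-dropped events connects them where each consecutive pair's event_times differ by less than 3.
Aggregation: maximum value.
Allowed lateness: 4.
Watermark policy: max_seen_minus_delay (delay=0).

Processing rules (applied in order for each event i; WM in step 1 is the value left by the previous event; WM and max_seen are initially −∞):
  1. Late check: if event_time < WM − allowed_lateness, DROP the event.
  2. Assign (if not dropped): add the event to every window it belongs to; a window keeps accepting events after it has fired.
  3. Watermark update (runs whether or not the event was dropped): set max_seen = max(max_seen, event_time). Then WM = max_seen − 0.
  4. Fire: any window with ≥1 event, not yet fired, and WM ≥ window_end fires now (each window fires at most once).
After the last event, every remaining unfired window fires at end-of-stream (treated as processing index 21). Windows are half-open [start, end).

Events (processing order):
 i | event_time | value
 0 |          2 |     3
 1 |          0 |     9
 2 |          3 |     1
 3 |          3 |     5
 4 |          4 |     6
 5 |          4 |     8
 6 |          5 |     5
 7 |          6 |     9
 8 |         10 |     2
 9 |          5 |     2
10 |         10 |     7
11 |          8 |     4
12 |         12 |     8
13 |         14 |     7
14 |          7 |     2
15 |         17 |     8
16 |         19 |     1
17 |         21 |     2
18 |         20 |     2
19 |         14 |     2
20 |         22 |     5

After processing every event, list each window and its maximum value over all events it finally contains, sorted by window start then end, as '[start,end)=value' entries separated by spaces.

[0,17)=9 [17,25)=8

i=0 t=2 v=3: → [2,5); WM=2
i=1 t=0 v=9: → [0,5); WM=2
i=2 t=3 v=1: → [0,6); WM=3
i=3 t=3 v=5: → [0,6); WM=3
i=4 t=4 v=6: → [0,7); WM=4
i=5 t=4 v=8: → [0,7); WM=4
i=6 t=5 v=5: → [0,8); WM=5
i=7 t=6 v=9: → [0,9); WM=6
i=8 t=10 v=2: → [10,13); WM=10
i=9 t=5 v=2: DROP (t<10-4); WM=10
i=10 t=10 v=7: → [10,13); WM=10
i=11 t=8 v=4: → [0,13); WM=10
i=12 t=12 v=8: → [0,15); WM=12
i=13 t=14 v=7: → [0,17); WM=14
i=14 t=7 v=2: DROP (t<14-4); WM=14
i=15 t=17 v=8: → [17,20); WM=17
i=16 t=19 v=1: → [17,22); WM=19
i=17 t=21 v=2: → [17,24); WM=21
i=18 t=20 v=2: → [17,24); WM=21
i=19 t=14 v=2: DROP (t<21-4); WM=21
i=20 t=22 v=5: → [17,25); WM=22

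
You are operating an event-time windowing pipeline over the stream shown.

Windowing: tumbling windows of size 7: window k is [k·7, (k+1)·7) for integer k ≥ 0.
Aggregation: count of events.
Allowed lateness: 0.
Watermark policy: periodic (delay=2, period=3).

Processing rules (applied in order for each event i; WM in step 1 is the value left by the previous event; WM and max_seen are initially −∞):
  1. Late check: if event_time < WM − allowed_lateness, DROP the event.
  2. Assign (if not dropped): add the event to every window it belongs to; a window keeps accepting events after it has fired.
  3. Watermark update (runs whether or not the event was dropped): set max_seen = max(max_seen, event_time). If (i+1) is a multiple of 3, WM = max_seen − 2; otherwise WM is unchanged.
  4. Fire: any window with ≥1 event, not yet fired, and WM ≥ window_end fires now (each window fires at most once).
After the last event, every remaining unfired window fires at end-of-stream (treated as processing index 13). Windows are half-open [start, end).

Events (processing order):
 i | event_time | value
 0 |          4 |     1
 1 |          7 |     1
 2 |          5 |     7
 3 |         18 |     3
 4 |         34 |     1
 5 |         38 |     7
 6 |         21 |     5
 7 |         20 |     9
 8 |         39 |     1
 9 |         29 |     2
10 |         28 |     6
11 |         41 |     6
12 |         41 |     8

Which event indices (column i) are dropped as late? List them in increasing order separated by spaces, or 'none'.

i=0 t=4 v=1: → [0,7); WM=−∞
i=1 t=7 v=1: → [7,14); WM=−∞
i=2 t=5 v=7: → [0,7); WM=5
i=3 t=18 v=3: → [14,21); WM=5
i=4 t=34 v=1: → [28,35); WM=5
i=5 t=38 v=7: → [35,42); WM=36; [0,7) fires=2 [7,14) fires=1 [14,21) fires=1 [28,35) fires=1
i=6 t=21 v=5: DROP (t<36-0); WM=36
i=7 t=20 v=9: DROP (t<36-0); WM=36
i=8 t=39 v=1: → [35,42); WM=37
i=9 t=29 v=2: DROP (t<37-0); WM=37
i=10 t=28 v=6: DROP (t<37-0); WM=37
i=11 t=41 v=6: → [35,42); WM=39
i=12 t=41 v=8: → [35,42); WM=39

6 7 9 10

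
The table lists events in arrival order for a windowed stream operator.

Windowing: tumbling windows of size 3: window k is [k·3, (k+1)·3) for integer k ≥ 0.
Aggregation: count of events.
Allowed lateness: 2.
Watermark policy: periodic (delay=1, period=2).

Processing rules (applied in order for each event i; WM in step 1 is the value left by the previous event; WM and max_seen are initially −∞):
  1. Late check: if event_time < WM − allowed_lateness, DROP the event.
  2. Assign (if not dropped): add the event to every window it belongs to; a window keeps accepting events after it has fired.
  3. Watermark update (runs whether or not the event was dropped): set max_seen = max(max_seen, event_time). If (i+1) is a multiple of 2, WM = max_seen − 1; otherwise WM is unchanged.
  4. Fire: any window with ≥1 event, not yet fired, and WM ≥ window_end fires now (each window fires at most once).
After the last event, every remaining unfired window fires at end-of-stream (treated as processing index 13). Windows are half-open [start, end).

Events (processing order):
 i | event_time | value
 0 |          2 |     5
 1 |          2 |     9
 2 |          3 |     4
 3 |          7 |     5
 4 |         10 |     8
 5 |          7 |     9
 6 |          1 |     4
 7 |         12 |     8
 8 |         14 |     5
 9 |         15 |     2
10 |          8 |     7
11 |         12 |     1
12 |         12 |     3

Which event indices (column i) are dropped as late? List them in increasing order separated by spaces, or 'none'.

6 10

i=0 t=2 v=5: → [0,3); WM=−∞
i=1 t=2 v=9: → [0,3); WM=1
i=2 t=3 v=4: → [3,6); WM=1
i=3 t=7 v=5: → [6,9); WM=6; [0,3) fires=2 [3,6) fires=1
i=4 t=10 v=8: → [9,12); WM=6
i=5 t=7 v=9: → [6,9); WM=9; [6,9) fires=2
i=6 t=1 v=4: DROP (t<9-2); WM=9
i=7 t=12 v=8: → [12,15); WM=11
i=8 t=14 v=5: → [12,15); WM=11
i=9 t=15 v=2: → [15,18); WM=14; [9,12) fires=1
i=10 t=8 v=7: DROP (t<14-2); WM=14
i=11 t=12 v=1: → [12,15); WM=14
i=12 t=12 v=3: → [12,15); WM=14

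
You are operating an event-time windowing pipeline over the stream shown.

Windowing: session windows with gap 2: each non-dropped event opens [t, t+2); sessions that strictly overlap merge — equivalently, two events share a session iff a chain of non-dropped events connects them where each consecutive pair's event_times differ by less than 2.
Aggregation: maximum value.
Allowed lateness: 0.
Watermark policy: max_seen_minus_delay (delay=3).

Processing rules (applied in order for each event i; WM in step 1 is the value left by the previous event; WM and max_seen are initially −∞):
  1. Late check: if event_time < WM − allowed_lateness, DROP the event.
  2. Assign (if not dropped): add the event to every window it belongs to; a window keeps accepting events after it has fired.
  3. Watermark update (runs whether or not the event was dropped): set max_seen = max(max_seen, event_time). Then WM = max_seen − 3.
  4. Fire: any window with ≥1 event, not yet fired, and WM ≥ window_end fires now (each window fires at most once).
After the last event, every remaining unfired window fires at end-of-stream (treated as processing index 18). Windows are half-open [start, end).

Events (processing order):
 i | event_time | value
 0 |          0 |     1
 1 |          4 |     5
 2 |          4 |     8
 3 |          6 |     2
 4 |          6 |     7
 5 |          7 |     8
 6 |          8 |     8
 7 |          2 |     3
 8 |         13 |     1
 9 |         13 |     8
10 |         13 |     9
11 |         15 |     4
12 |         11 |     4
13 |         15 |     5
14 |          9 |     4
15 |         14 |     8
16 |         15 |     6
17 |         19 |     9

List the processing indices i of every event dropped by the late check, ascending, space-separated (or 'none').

7 12 14

i=0 t=0 v=1: → [0,2); WM=-3
i=1 t=4 v=5: → [4,6); WM=1
i=2 t=4 v=8: → [4,6); WM=1
i=3 t=6 v=2: → [6,8); WM=3
i=4 t=6 v=7: → [6,8); WM=3
i=5 t=7 v=8: → [6,9); WM=4
i=6 t=8 v=8: → [6,10); WM=5
i=7 t=2 v=3: DROP (t<5-0); WM=5
i=8 t=13 v=1: → [13,15); WM=10
i=9 t=13 v=8: → [13,15); WM=10
i=10 t=13 v=9: → [13,15); WM=10
i=11 t=15 v=4: → [15,17); WM=12
i=12 t=11 v=4: DROP (t<12-0); WM=12
i=13 t=15 v=5: → [15,17); WM=12
i=14 t=9 v=4: DROP (t<12-0); WM=12
i=15 t=14 v=8: → [13,17); WM=12
i=16 t=15 v=6: → [13,17); WM=12
i=17 t=19 v=9: → [19,21); WM=16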